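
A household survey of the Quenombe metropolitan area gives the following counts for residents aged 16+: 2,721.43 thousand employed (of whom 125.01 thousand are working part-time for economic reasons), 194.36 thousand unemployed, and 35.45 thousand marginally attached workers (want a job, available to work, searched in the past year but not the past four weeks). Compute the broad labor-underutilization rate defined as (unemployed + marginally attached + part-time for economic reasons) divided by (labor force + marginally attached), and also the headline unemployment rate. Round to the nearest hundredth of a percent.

Labor force = 2,721.43 + 194.36 = 2,915.79 thousand.
Numerator = 194.36 + 35.45 + 125.01 = 354.82 thousand.
Denominator = 2,915.79 + 35.45 = 2,951.24 thousand.
Broad rate = 354.82 / 2,951.24 = 12.02%.
Headline unemployment rate = 194.36 / 2,915.79 = 6.67%.

Broad underutilization rate ≈ 12.02%; headline unemployment rate ≈ 6.67%.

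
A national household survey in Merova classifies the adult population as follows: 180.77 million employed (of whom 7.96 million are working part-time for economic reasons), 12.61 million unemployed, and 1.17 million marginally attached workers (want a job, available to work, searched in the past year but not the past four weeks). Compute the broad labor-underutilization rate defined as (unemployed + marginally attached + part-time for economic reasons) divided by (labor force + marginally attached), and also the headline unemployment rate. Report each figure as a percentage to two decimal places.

Broad underutilization rate ≈ 11.17%; headline unemployment rate ≈ 6.52%.

Labor force = 180.77 + 12.61 = 193.38 million.
Numerator = 12.61 + 1.17 + 7.96 = 21.74 million.
Denominator = 193.38 + 1.17 = 194.55 million.
Broad rate = 21.74 / 194.55 = 11.17%.
Headline unemployment rate = 12.61 / 193.38 = 6.52%.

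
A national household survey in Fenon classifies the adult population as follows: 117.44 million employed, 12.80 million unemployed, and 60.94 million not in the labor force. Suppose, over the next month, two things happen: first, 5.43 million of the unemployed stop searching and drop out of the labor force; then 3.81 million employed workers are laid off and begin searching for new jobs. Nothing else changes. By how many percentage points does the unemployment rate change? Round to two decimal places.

Initially, labor force = 117.44 + 12.80 = 130.24 million, so u = 12.80/130.24 = 9.83%.
After the first change, unemployed and labor force both fall by 5.43 → E = 117.44, U = 7.37, labor force = 124.81 million.
After the second change, employed falls and unemployed rises by 3.81; labor force unchanged → E = 113.63, U = 11.18, labor force = 124.81 million.
New unemployment rate = 11.18 / 124.81 = 8.96%.
Change = 8.96% − 9.83% = −0.87 percentage points.

The unemployment rate changes by −0.87 percentage points.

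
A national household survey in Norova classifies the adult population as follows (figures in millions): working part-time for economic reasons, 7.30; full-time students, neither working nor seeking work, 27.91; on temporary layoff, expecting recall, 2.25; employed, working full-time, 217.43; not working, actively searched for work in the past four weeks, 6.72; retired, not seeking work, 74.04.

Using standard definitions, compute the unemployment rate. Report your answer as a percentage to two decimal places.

Employed = 7.30 + 217.43 = 224.73 million (anyone who worked, including part-time for economic reasons, counts as employed).
Unemployed = 2.25 + 6.72 = 8.97 million (jobless and actively searching, or on temporary layoff).
Labor force = 224.73 + 8.97 = 233.70 million.
Unemployment rate = 8.97 / 233.70 = 3.84%.

Unemployment rate ≈ 3.84%.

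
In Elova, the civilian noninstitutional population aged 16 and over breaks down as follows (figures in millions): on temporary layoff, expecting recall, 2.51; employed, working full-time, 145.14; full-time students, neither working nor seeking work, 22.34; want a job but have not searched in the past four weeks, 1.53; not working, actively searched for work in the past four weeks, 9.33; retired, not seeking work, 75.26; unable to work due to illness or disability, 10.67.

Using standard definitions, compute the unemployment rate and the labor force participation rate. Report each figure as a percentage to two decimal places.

Employed = 145.14 million.
Unemployed = 2.51 + 9.33 = 11.84 million (jobless and actively searching, or on temporary layoff).
Labor force = 145.14 + 11.84 = 156.98 million.
Not in labor force = 22.34 + 1.53 + 75.26 + 10.67 = 109.80 million (those not working and not actively searching are outside the labor force — including those who want a job but have given up searching).
Civilian working-age population = 156.98 + 109.80 = 266.78 million.
Unemployment rate = 11.84 / 156.98 = 7.54%.
Labor force participation rate = 156.98 / 266.78 = 58.84%.

Unemployment rate ≈ 7.54%; labor force participation rate ≈ 58.84%.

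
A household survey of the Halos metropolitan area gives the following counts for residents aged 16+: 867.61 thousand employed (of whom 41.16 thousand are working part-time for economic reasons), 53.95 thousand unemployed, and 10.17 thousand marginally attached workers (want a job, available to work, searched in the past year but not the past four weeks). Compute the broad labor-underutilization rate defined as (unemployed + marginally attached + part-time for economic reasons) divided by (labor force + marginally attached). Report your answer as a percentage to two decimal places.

Labor force = 867.61 + 53.95 = 921.56 thousand.
Numerator = 53.95 + 10.17 + 41.16 = 105.28 thousand.
Denominator = 921.56 + 10.17 = 931.73 thousand.
Broad rate = 105.28 / 931.73 = 11.30%.

Broad underutilization rate ≈ 11.30%.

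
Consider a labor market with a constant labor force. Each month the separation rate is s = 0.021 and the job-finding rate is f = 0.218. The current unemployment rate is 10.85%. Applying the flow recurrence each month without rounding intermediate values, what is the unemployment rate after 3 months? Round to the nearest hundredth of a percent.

Unemployment rate after three months ≈ 9.70%.

With a fixed labor force, u_{t+1} = u_t + s·(1−u_t) − f·u_t = u_t·(1−s−f) + s.
Here 1−s−f = 0.761 and s = 0.021.
u_1 = 0.108500 × 0.761 + 0.021 = 0.103569.
u_2 = 0.103569 × 0.761 + 0.021 = 0.099816.
u_3 = 0.099816 × 0.761 + 0.021 = 0.096960.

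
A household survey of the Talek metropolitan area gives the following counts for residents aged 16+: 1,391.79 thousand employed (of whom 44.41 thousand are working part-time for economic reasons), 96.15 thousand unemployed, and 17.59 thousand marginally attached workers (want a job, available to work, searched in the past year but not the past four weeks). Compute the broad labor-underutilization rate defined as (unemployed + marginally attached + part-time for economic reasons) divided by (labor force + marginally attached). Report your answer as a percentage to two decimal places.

Labor force = 1,391.79 + 96.15 = 1,487.94 thousand.
Numerator = 96.15 + 17.59 + 44.41 = 158.15 thousand.
Denominator = 1,487.94 + 17.59 = 1,505.53 thousand.
Broad rate = 158.15 / 1,505.53 = 10.50%.

Broad underutilization rate ≈ 10.50%.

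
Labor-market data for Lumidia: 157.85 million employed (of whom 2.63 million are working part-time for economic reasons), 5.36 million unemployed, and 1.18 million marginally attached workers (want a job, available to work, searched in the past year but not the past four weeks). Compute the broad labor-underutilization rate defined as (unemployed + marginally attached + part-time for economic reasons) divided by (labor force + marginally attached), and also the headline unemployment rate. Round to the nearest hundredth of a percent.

Labor force = 157.85 + 5.36 = 163.21 million.
Numerator = 5.36 + 1.18 + 2.63 = 9.17 million.
Denominator = 163.21 + 1.18 = 164.39 million.
Broad rate = 9.17 / 164.39 = 5.58%.
Headline unemployment rate = 5.36 / 163.21 = 3.28%.

Broad underutilization rate ≈ 5.58%; headline unemployment rate ≈ 3.28%.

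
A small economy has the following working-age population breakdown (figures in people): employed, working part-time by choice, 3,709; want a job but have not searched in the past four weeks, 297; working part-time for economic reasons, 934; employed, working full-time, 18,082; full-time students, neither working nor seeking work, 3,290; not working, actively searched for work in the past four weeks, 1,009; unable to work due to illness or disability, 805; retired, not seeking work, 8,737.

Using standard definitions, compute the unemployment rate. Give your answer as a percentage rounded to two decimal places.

Unemployment rate ≈ 4.25%.

Employed = 3,709 + 934 + 18,082 = 22,725 (anyone who worked, including part-time for economic reasons, counts as employed).
Unemployed = 1,009.
Labor force = 22,725 + 1,009 = 23,734.
Unemployment rate = 1,009 / 23,734 = 4.25%.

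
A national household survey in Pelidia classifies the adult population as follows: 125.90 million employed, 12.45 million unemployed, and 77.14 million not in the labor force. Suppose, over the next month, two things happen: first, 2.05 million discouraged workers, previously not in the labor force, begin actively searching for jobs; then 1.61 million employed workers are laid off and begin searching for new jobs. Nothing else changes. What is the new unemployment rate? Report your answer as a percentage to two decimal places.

New unemployment rate ≈ 11.47%.

Initially, labor force = 125.90 + 12.45 = 138.35 million, so u = 12.45/138.35 = 9.00%.
After the first change, unemployed and labor force both rise by 2.05 → E = 125.90, U = 14.50, labor force = 140.40 million.
After the second change, employed falls and unemployed rises by 1.61; labor force unchanged → E = 124.29, U = 16.11, labor force = 140.40 million.
New unemployment rate = 16.11 / 140.40 = 11.47%.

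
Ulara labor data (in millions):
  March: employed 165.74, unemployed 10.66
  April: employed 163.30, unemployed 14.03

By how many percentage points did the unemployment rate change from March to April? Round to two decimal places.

March: labor force = 165.74 + 10.66 = 176.40; u = 10.66/176.40 = 6.04%.
April: labor force = 163.30 + 14.03 = 177.33; u = 14.03/177.33 = 7.91%.
Change = 7.91% − 6.04% = +1.87 pp.

The unemployment rate changed by +1.87 percentage points.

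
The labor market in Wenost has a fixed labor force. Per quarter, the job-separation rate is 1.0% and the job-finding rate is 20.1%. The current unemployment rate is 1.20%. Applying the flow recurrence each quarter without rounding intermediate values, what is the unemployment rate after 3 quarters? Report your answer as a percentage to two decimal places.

Unemployment rate after three quarters ≈ 3.00%.

With a fixed labor force, u_{t+1} = u_t + s·(1−u_t) − f·u_t = u_t·(1−s−f) + s.
Here 1−s−f = 0.789 and s = 0.010.
u_1 = 0.012000 × 0.789 + 0.010 = 0.019468.
u_2 = 0.019468 × 0.789 + 0.010 = 0.025360.
u_3 = 0.025360 × 0.789 + 0.010 = 0.030009.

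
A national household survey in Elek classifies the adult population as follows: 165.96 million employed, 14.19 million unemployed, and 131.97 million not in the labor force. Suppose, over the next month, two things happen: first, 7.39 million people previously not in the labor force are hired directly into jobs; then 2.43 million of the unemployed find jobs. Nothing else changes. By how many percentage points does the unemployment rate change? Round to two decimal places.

The unemployment rate changes by −1.61 percentage points.

Initially, labor force = 165.96 + 14.19 = 180.15 million, so u = 14.19/180.15 = 7.88%.
After the first change, employed and labor force both rise by 7.39; unemployed unchanged → E = 173.35, U = 14.19, labor force = 187.54 million.
After the second change, unemployed falls and employed rises by 2.43; labor force unchanged → E = 175.78, U = 11.76, labor force = 187.54 million.
New unemployment rate = 11.76 / 187.54 = 6.27%.
Change = 6.27% − 7.88% = −1.61 percentage points.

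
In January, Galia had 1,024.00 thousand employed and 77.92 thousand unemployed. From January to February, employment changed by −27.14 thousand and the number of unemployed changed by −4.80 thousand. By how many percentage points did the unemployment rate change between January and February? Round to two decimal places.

The unemployment rate changed by −0.24 percentage points.

January: labor force = 1,024.00 + 77.92 = 1,101.92; u = 77.92/1,101.92 = 7.07%.
February: labor force = 996.86 + 73.12 = 1,069.98; u = 73.12/1,069.98 = 6.83%.
Change = 6.83% − 7.07% = −0.24 pp.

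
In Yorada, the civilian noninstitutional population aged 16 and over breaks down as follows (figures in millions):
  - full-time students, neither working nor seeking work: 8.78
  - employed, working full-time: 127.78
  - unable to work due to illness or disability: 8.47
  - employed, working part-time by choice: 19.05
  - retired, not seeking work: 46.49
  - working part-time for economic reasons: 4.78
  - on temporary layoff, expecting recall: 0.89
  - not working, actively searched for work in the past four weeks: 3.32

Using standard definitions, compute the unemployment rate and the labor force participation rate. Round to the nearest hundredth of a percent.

Unemployment rate ≈ 2.70%; labor force participation rate ≈ 70.97%.

Employed = 127.78 + 19.05 + 4.78 = 151.61 million (anyone who worked, including part-time for economic reasons, counts as employed).
Unemployed = 0.89 + 3.32 = 4.21 million (jobless and actively searching, or on temporary layoff).
Labor force = 151.61 + 4.21 = 155.82 million.
Not in labor force = 8.78 + 8.47 + 46.49 = 63.74 million (those not working and not actively searching are outside the labor force).
Civilian working-age population = 155.82 + 63.74 = 219.56 million.
Unemployment rate = 4.21 / 155.82 = 2.70%.
Labor force participation rate = 155.82 / 219.56 = 70.97%.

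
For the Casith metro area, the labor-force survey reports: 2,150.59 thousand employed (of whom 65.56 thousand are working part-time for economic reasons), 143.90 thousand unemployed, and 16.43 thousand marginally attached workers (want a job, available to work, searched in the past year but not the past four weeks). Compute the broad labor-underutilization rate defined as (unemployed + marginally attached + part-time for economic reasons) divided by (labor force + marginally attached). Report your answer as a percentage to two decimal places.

Broad underutilization rate ≈ 9.77%.

Labor force = 2,150.59 + 143.90 = 2,294.49 thousand.
Numerator = 143.90 + 16.43 + 65.56 = 225.89 thousand.
Denominator = 2,294.49 + 16.43 = 2,310.92 thousand.
Broad rate = 225.89 / 2,310.92 = 9.77%.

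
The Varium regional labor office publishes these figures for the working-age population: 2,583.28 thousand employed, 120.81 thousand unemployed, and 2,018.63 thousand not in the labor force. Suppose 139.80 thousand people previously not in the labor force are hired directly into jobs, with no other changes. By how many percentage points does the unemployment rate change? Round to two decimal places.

The unemployment rate changes by −0.22 percentage points.

Initially, labor force = 2,583.28 + 120.81 = 2,704.09 thousand, so u = 120.81/2,704.09 = 4.47%.
After the change, employed and labor force both rise by 139.80; unemployed unchanged → E = 2,723.08, U = 120.81, labor force = 2,843.89 thousand.
New unemployment rate = 120.81 / 2,843.89 = 4.25%.
Change = 4.25% − 4.47% = −0.22 percentage points.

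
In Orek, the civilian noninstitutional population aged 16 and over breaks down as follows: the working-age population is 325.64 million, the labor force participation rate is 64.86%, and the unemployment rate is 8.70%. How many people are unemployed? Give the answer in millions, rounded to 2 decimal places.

Labor force = 0.6486 × 325.64 = 211.21 million.
Unemployed = 0.0870 × 211.21 ≈ 18.38 million.

About 18.38 million are unemployed.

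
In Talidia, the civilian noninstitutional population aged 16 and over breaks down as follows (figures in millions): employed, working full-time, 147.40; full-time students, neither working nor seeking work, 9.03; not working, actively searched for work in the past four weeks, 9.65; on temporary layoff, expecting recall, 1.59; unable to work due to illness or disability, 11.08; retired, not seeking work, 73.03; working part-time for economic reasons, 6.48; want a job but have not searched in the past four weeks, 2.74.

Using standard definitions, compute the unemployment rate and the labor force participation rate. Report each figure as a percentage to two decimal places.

Employed = 147.40 + 6.48 = 153.88 million (anyone who worked, including part-time for economic reasons, counts as employed).
Unemployed = 9.65 + 1.59 = 11.24 million (jobless and actively searching, or on temporary layoff).
Labor force = 153.88 + 11.24 = 165.12 million.
Not in labor force = 9.03 + 11.08 + 73.03 + 2.74 = 95.88 million (those not working and not actively searching are outside the labor force — including those who want a job but have given up searching).
Civilian working-age population = 165.12 + 95.88 = 261.00 million.
Unemployment rate = 11.24 / 165.12 = 6.81%.
Labor force participation rate = 165.12 / 261.00 = 63.26%.

Unemployment rate ≈ 6.81%; labor force participation rate ≈ 63.26%.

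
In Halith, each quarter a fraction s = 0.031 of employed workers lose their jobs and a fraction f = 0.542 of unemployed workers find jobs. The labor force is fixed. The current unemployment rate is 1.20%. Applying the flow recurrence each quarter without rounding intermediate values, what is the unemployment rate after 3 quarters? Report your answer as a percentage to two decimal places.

Unemployment rate after three quarters ≈ 5.08%.

With a fixed labor force, u_{t+1} = u_t + s·(1−u_t) − f·u_t = u_t·(1−s−f) + s.
Here 1−s−f = 0.427 and s = 0.031.
u_1 = 0.012000 × 0.427 + 0.031 = 0.036124.
u_2 = 0.036124 × 0.427 + 0.031 = 0.046425.
u_3 = 0.046425 × 0.427 + 0.031 = 0.050823.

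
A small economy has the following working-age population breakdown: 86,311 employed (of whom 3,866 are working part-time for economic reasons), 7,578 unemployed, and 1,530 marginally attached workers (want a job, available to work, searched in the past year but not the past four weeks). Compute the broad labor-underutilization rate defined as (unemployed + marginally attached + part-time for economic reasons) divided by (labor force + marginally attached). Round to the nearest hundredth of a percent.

Broad underutilization rate ≈ 13.60%.

Labor force = 86,311 + 7,578 = 93,889.
Numerator = 7,578 + 1,530 + 3,866 = 12,974.
Denominator = 93,889 + 1,530 = 95,419.
Broad rate = 12,974 / 95,419 = 13.60%.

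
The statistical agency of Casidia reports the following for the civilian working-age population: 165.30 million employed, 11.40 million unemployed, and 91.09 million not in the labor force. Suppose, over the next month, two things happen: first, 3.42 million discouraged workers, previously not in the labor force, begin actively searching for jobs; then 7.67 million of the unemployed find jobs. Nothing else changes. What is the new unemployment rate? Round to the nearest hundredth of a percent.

Initially, labor force = 165.30 + 11.40 = 176.70 million, so u = 11.40/176.70 = 6.45%.
After the first change, unemployed and labor force both rise by 3.42 → E = 165.30, U = 14.82, labor force = 180.12 million.
After the second change, unemployed falls and employed rises by 7.67; labor force unchanged → E = 172.97, U = 7.15, labor force = 180.12 million.
New unemployment rate = 7.15 / 180.12 = 3.97%.

New unemployment rate ≈ 3.97%.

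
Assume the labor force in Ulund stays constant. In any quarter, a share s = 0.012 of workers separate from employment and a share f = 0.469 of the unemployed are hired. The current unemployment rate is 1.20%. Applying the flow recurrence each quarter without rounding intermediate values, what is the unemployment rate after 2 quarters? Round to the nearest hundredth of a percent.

With a fixed labor force, u_{t+1} = u_t + s·(1−u_t) − f·u_t = u_t·(1−s−f) + s.
Here 1−s−f = 0.519 and s = 0.012.
u_1 = 0.012000 × 0.519 + 0.012 = 0.018228.
u_2 = 0.018228 × 0.519 + 0.012 = 0.021460.

Unemployment rate after two quarters ≈ 2.15%.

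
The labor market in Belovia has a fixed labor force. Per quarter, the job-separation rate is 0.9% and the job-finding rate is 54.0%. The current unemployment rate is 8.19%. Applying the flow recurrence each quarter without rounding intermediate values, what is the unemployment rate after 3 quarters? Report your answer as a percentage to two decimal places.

Unemployment rate after three quarters ≈ 2.24%.

With a fixed labor force, u_{t+1} = u_t + s·(1−u_t) − f·u_t = u_t·(1−s−f) + s.
Here 1−s−f = 0.451 and s = 0.009.
u_1 = 0.081900 × 0.451 + 0.009 = 0.045937.
u_2 = 0.045937 × 0.451 + 0.009 = 0.029718.
u_3 = 0.029718 × 0.451 + 0.009 = 0.022403.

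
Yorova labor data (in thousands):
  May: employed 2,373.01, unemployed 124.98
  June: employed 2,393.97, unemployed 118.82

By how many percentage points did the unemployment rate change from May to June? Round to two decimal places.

The unemployment rate changed by −0.27 percentage points.

May: labor force = 2,373.01 + 124.98 = 2,497.99; u = 124.98/2,497.99 = 5.00%.
June: labor force = 2,393.97 + 118.82 = 2,512.79; u = 118.82/2,512.79 = 4.73%.
Change = 4.73% − 5.00% = −0.27 pp.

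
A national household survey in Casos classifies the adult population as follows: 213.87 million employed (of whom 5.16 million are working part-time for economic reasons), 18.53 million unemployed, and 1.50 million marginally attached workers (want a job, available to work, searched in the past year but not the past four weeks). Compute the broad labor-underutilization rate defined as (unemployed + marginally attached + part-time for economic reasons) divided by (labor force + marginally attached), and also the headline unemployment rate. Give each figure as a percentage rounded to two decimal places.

Broad underutilization rate ≈ 10.77%; headline unemployment rate ≈ 7.97%.

Labor force = 213.87 + 18.53 = 232.40 million.
Numerator = 18.53 + 1.50 + 5.16 = 25.19 million.
Denominator = 232.40 + 1.50 = 233.90 million.
Broad rate = 25.19 / 233.90 = 10.77%.
Headline unemployment rate = 18.53 / 232.40 = 7.97%.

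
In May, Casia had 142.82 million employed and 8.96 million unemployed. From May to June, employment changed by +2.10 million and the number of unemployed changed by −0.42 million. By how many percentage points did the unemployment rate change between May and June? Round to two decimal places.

The unemployment rate changed by −0.34 percentage points.

May: labor force = 142.82 + 8.96 = 151.78; u = 8.96/151.78 = 5.90%.
June: labor force = 144.92 + 8.54 = 153.46; u = 8.54/153.46 = 5.56%.
Change = 5.56% − 5.90% = −0.34 pp.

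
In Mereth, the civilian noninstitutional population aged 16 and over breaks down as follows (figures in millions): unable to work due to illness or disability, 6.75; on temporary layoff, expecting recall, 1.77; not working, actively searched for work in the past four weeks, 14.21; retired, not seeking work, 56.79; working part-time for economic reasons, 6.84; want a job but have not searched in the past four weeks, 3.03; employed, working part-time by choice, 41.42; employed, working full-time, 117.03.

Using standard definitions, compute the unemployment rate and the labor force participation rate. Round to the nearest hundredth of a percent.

Employed = 6.84 + 41.42 + 117.03 = 165.29 million (anyone who worked, including part-time for economic reasons, counts as employed).
Unemployed = 1.77 + 14.21 = 15.98 million (jobless and actively searching, or on temporary layoff).
Labor force = 165.29 + 15.98 = 181.27 million.
Not in labor force = 6.75 + 56.79 + 3.03 = 66.57 million (those not working and not actively searching are outside the labor force — including those who want a job but have given up searching).
Civilian working-age population = 181.27 + 66.57 = 247.84 million.
Unemployment rate = 15.98 / 181.27 = 8.82%.
Labor force participation rate = 181.27 / 247.84 = 73.14%.

Unemployment rate ≈ 8.82%; labor force participation rate ≈ 73.14%.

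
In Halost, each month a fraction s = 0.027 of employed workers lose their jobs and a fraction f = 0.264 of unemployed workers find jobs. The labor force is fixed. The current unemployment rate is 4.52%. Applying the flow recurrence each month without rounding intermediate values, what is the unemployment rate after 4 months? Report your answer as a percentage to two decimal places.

Unemployment rate after four months ≈ 8.08%.

With a fixed labor force, u_{t+1} = u_t + s·(1−u_t) − f·u_t = u_t·(1−s−f) + s.
Here 1−s−f = 0.709 and s = 0.027.
u_1 = 0.045200 × 0.709 + 0.027 = 0.059047.
u_2 = 0.059047 × 0.709 + 0.027 = 0.068864.
u_3 = 0.068864 × 0.709 + 0.027 = 0.075825.
u_4 = 0.075825 × 0.709 + 0.027 = 0.080760.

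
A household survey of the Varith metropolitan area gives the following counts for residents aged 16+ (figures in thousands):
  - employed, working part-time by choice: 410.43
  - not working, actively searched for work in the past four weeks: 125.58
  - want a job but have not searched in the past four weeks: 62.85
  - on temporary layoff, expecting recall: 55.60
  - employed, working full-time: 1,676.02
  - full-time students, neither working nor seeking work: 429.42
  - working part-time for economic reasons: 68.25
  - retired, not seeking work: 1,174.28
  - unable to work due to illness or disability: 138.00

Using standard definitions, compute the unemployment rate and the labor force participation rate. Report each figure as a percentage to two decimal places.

Employed = 410.43 + 1,676.02 + 68.25 = 2,154.70 thousand (anyone who worked, including part-time for economic reasons, counts as employed).
Unemployed = 125.58 + 55.60 = 181.18 thousand (jobless and actively searching, or on temporary layoff).
Labor force = 2,154.70 + 181.18 = 2,335.88 thousand.
Not in labor force = 62.85 + 429.42 + 1,174.28 + 138.00 = 1,804.55 thousand (those not working and not actively searching are outside the labor force — including those who want a job but have given up searching).
Civilian working-age population = 2,335.88 + 1,804.55 = 4,140.43 thousand.
Unemployment rate = 181.18 / 2,335.88 = 7.76%.
Labor force participation rate = 2,335.88 / 4,140.43 = 56.42%.

Unemployment rate ≈ 7.76%; labor force participation rate ≈ 56.42%.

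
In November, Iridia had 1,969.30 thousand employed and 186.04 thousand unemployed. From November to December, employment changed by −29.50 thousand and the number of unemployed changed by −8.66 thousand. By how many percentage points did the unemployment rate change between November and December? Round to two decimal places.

The unemployment rate changed by −0.25 percentage points.

November: labor force = 1,969.30 + 186.04 = 2,155.34; u = 186.04/2,155.34 = 8.63%.
December: labor force = 1,939.80 + 177.38 = 2,117.18; u = 177.38/2,117.18 = 8.38%.
Change = 8.38% − 8.63% = −0.25 pp.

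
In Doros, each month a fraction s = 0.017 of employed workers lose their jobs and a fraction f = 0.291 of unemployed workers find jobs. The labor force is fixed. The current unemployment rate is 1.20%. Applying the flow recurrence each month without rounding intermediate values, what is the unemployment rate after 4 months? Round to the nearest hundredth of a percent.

With a fixed labor force, u_{t+1} = u_t + s·(1−u_t) − f·u_t = u_t·(1−s−f) + s.
Here 1−s−f = 0.692 and s = 0.017.
u_1 = 0.012000 × 0.692 + 0.017 = 0.025304.
u_2 = 0.025304 × 0.692 + 0.017 = 0.034510.
u_3 = 0.034510 × 0.692 + 0.017 = 0.040881.
u_4 = 0.040881 × 0.692 + 0.017 = 0.045290.

Unemployment rate after four months ≈ 4.53%.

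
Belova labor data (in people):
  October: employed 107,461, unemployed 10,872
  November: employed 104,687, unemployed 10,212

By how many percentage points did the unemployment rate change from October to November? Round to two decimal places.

October: labor force = 107,461 + 10,872 = 118,333; u = 10,872/118,333 = 9.19%.
November: labor force = 104,687 + 10,212 = 114,899; u = 10,212/114,899 = 8.89%.
Change = 8.89% − 9.19% = −0.30 pp.

The unemployment rate changed by −0.30 percentage points.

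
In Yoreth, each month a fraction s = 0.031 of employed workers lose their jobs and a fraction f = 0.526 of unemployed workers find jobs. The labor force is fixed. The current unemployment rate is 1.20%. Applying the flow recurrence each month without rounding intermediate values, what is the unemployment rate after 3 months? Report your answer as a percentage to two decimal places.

With a fixed labor force, u_{t+1} = u_t + s·(1−u_t) − f·u_t = u_t·(1−s−f) + s.
Here 1−s−f = 0.443 and s = 0.031.
u_1 = 0.012000 × 0.443 + 0.031 = 0.036316.
u_2 = 0.036316 × 0.443 + 0.031 = 0.047088.
u_3 = 0.047088 × 0.443 + 0.031 = 0.051860.

Unemployment rate after three months ≈ 5.19%.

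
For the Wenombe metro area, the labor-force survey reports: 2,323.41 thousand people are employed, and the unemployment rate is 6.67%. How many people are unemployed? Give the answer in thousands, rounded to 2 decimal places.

Let U be the number unemployed. The labor force is E + U, and U/(E+U) = 0.0667.
So U = 0.0667 × 2,323.41 / (1 − 0.0667) = 154.9714 / 0.9333 ≈ 166.05 thousand.

About 166.05 thousand are unemployed.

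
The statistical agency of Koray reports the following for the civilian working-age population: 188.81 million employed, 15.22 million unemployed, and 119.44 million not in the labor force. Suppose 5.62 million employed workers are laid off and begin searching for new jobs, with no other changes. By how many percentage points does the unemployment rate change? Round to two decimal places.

The unemployment rate changes by +2.75 percentage points.

Initially, labor force = 188.81 + 15.22 = 204.03 million, so u = 15.22/204.03 = 7.46%.
After the change, employed falls and unemployed rises by 5.62; labor force unchanged → E = 183.19, U = 20.84, labor force = 204.03 million.
New unemployment rate = 20.84 / 204.03 = 10.21%.
Change = 10.21% − 7.46% = +2.75 percentage points.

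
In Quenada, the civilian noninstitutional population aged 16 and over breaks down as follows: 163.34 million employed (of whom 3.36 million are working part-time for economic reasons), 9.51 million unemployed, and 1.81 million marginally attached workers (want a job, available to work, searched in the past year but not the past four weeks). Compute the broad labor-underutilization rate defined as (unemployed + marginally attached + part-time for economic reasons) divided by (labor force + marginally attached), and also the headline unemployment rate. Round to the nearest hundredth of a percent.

Broad underutilization rate ≈ 8.40%; headline unemployment rate ≈ 5.50%.

Labor force = 163.34 + 9.51 = 172.85 million.
Numerator = 9.51 + 1.81 + 3.36 = 14.68 million.
Denominator = 172.85 + 1.81 = 174.66 million.
Broad rate = 14.68 / 174.66 = 8.40%.
Headline unemployment rate = 9.51 / 172.85 = 5.50%.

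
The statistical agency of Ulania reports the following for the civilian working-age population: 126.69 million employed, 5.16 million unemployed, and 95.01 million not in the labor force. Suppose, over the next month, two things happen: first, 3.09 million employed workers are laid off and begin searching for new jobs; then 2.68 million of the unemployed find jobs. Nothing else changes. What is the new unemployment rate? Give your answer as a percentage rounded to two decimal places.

New unemployment rate ≈ 4.22%.

Initially, labor force = 126.69 + 5.16 = 131.85 million, so u = 5.16/131.85 = 3.91%.
After the first change, employed falls and unemployed rises by 3.09; labor force unchanged → E = 123.60, U = 8.25, labor force = 131.85 million.
After the second change, unemployed falls and employed rises by 2.68; labor force unchanged → E = 126.28, U = 5.57, labor force = 131.85 million.
New unemployment rate = 5.57 / 131.85 = 4.22%.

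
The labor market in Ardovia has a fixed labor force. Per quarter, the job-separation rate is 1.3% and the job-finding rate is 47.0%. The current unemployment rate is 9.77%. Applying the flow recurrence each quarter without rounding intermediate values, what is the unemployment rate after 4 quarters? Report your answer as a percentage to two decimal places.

Unemployment rate after four quarters ≈ 3.20%.

With a fixed labor force, u_{t+1} = u_t + s·(1−u_t) − f·u_t = u_t·(1−s−f) + s.
Here 1−s−f = 0.517 and s = 0.013.
u_1 = 0.097700 × 0.517 + 0.013 = 0.063511.
u_2 = 0.063511 × 0.517 + 0.013 = 0.045835.
u_3 = 0.045835 × 0.517 + 0.013 = 0.036697.
u_4 = 0.036697 × 0.517 + 0.013 = 0.031972.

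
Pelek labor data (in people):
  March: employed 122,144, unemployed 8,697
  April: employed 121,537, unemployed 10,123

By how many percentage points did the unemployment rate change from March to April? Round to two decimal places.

March: labor force = 122,144 + 8,697 = 130,841; u = 8,697/130,841 = 6.65%.
April: labor force = 121,537 + 10,123 = 131,660; u = 10,123/131,660 = 7.69%.
Change = 7.69% − 6.65% = +1.04 pp.

The unemployment rate changed by +1.04 percentage points.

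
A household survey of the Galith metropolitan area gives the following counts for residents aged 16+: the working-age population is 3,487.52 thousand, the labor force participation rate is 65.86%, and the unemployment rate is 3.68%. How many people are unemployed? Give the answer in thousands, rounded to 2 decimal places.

Labor force = 0.6586 × 3,487.52 = 2,296.88 thousand.
Unemployed = 0.0368 × 2,296.88 ≈ 84.53 thousand.

About 84.53 thousand are unemployed.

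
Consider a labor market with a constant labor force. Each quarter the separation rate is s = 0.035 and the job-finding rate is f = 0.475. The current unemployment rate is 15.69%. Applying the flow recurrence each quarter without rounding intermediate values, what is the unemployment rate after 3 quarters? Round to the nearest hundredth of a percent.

Unemployment rate after three quarters ≈ 7.90%.

With a fixed labor force, u_{t+1} = u_t + s·(1−u_t) − f·u_t = u_t·(1−s−f) + s.
Here 1−s−f = 0.490 and s = 0.035.
u_1 = 0.156900 × 0.490 + 0.035 = 0.111881.
u_2 = 0.111881 × 0.490 + 0.035 = 0.089822.
u_3 = 0.089822 × 0.490 + 0.035 = 0.079013.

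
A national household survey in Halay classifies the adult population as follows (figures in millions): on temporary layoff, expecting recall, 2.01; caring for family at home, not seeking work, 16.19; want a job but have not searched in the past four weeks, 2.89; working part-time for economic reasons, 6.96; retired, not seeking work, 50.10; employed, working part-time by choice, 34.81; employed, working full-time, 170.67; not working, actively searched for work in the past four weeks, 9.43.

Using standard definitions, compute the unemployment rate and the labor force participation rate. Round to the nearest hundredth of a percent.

Unemployment rate ≈ 5.11%; labor force participation rate ≈ 76.39%.

Employed = 6.96 + 34.81 + 170.67 = 212.44 million (anyone who worked, including part-time for economic reasons, counts as employed).
Unemployed = 2.01 + 9.43 = 11.44 million (jobless and actively searching, or on temporary layoff).
Labor force = 212.44 + 11.44 = 223.88 million.
Not in labor force = 16.19 + 2.89 + 50.10 = 69.18 million (those not working and not actively searching are outside the labor force — including those who want a job but have given up searching).
Civilian working-age population = 223.88 + 69.18 = 293.06 million.
Unemployment rate = 11.44 / 223.88 = 5.11%.
Labor force participation rate = 223.88 / 293.06 = 76.39%.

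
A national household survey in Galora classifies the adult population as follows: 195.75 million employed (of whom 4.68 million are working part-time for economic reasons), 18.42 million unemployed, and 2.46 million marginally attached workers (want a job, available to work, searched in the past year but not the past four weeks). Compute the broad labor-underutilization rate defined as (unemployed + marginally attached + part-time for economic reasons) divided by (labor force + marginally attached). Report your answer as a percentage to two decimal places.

Labor force = 195.75 + 18.42 = 214.17 million.
Numerator = 18.42 + 2.46 + 4.68 = 25.56 million.
Denominator = 214.17 + 2.46 = 216.63 million.
Broad rate = 25.56 / 216.63 = 11.80%.

Broad underutilization rate ≈ 11.80%.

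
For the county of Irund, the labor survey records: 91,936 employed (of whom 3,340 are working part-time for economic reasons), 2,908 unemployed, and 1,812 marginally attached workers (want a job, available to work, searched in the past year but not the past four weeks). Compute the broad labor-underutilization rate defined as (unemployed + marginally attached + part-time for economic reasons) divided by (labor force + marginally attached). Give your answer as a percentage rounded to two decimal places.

Broad underutilization rate ≈ 8.34%.

Labor force = 91,936 + 2,908 = 94,844.
Numerator = 2,908 + 1,812 + 3,340 = 8,060.
Denominator = 94,844 + 1,812 = 96,656.
Broad rate = 8,060 / 96,656 = 8.34%.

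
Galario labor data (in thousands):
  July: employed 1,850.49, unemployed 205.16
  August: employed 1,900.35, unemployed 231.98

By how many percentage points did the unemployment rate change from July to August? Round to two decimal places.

The unemployment rate changed by +0.90 percentage points.

July: labor force = 1,850.49 + 205.16 = 2,055.65; u = 205.16/2,055.65 = 9.98%.
August: labor force = 1,900.35 + 231.98 = 2,132.33; u = 231.98/2,132.33 = 10.88%.
Change = 10.88% − 9.98% = +0.90 pp.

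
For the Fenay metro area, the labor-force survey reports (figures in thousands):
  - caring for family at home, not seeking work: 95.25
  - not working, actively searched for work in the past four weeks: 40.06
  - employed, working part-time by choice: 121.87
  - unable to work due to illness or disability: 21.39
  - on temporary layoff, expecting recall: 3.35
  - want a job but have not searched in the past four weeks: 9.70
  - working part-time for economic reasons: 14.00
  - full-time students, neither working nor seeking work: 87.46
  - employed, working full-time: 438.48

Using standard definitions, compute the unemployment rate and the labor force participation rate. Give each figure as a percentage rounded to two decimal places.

Employed = 121.87 + 14.00 + 438.48 = 574.35 thousand (anyone who worked, including part-time for economic reasons, counts as employed).
Unemployed = 40.06 + 3.35 = 43.41 thousand (jobless and actively searching, or on temporary layoff).
Labor force = 574.35 + 43.41 = 617.76 thousand.
Not in labor force = 95.25 + 21.39 + 9.70 + 87.46 = 213.80 thousand (those not working and not actively searching are outside the labor force — including those who want a job but have given up searching).
Civilian working-age population = 617.76 + 213.80 = 831.56 thousand.
Unemployment rate = 43.41 / 617.76 = 7.03%.
Labor force participation rate = 617.76 / 831.56 = 74.29%.

Unemployment rate ≈ 7.03%; labor force participation rate ≈ 74.29%.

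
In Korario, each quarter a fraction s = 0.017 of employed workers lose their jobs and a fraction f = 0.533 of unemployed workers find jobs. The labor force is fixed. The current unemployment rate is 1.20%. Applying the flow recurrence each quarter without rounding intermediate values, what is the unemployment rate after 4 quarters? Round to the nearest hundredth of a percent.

Unemployment rate after four quarters ≈ 3.01%.

With a fixed labor force, u_{t+1} = u_t + s·(1−u_t) − f·u_t = u_t·(1−s−f) + s.
Here 1−s−f = 0.450 and s = 0.017.
u_1 = 0.012000 × 0.450 + 0.017 = 0.022400.
u_2 = 0.022400 × 0.450 + 0.017 = 0.027080.
u_3 = 0.027080 × 0.450 + 0.017 = 0.029186.
u_4 = 0.029186 × 0.450 + 0.017 = 0.030134.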